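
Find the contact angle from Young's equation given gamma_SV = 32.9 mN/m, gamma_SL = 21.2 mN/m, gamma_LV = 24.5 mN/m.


cos(theta) = (gamma_SV - gamma_SL) / gamma_LV
cos(theta) = (32.9 - 21.2) / 24.5
cos(theta) = 0.477551
theta = arccos(0.477551) = 61.47 degrees

61.47


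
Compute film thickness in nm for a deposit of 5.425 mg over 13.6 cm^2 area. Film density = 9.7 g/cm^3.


Convert: m = 5.425 mg = 5.4250e-06 kg, A = 13.6 cm^2 = 1.3600e-03 m^2, rho = 9.7 g/cm^3 = 9700 kg/m^3
t = m / (A * rho)
t = 5.4250e-06 / (1.3600e-03 * 9700)
t = 4.1123e-07 m = 411.2 nm

411.2


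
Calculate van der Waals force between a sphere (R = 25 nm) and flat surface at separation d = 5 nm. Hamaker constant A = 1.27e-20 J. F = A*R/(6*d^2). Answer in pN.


Convert to SI: R = 25 nm = 2.5e-08 m, d = 5 nm = 5e-09 m
F = A * R / (6 * d^2)
F = 1.27e-20 * 2.5e-08 / (6 * (5e-09)^2)
F = 2.11667e-12 N = 2.117 pN

2.117


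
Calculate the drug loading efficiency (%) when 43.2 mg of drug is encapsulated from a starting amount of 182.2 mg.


Drug loading efficiency = (drug loaded / drug initial) * 100
DLE = 43.2 / 182.2 * 100
DLE = 0.2371 * 100
DLE = 23.71%

23.71


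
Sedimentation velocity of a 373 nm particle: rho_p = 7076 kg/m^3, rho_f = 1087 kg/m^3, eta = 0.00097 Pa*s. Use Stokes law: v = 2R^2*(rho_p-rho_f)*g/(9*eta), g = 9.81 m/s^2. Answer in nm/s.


Radius R = 373/2 nm = 1.865e-07 m
Density difference = 7076 - 1087 = 5989 kg/m^3
v = 2 * R^2 * (rho_p - rho_f) * g / (9 * eta)
v = 2 * (1.865e-07)^2 * 5989 * 9.81 / (9 * 0.00097)
v = 4.68163e-07 m/s = 468.1626 nm/s

468.1626


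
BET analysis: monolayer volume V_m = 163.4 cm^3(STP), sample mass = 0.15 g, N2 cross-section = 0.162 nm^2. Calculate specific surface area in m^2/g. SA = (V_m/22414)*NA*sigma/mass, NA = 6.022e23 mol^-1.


Number of moles in monolayer = V_m / 22414 = 163.4 / 22414 = 0.00729009
Number of molecules = moles * NA = 0.00729009 * 6.022e23
SA = molecules * sigma / mass
SA = (163.4 / 22414) * 6.022e23 * 0.162e-18 / 0.15
SA = 4741.3 m^2/g

4741.3


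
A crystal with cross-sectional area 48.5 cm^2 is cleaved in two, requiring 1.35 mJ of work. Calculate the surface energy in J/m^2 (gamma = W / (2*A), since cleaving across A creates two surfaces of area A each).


Convert: A = 48.5 cm^2 = 0.00485 m^2, W = 1.35 mJ = 0.00135 J
Cleaving exposes two faces of area A, so total new surface = 2*A and gamma = W / (2*A)
gamma = 0.00135 / (2 * 0.00485)
gamma = 0.139 J/m^2

0.139


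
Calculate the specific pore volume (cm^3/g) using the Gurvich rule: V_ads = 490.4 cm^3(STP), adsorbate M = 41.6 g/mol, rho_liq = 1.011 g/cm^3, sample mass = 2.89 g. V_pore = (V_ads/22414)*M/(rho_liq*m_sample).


Moles adsorbed n = V_ads / 22414 = 490.4 / 22414 = 2.187918e-02 mol
Liquid volume V_liq = n * M / rho_liq = 2.187918e-02 * 41.6 / 1.011 = 0.90027 cm^3
Specific pore volume V_pore = V_liq / m_sample = 0.90027 / 2.89
V_pore = 0.3115 cm^3/g

0.3115


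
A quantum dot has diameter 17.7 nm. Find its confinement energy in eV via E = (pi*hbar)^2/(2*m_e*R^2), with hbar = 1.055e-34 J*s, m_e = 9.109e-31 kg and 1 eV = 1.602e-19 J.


Radius R = 17.7/2 = 8.85 nm = 8.85e-09 m
E = (pi * 1.055e-34)^2 / (2 * 9.109e-31 * (8.85e-09)^2)
E(J) = 7.6987e-22
E = E(J) / 1.602e-19 = 0.0048 eV

0.0048


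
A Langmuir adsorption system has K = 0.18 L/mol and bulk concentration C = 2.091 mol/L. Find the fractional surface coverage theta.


Langmuir isotherm: theta = K*C / (1 + K*C)
K*C = 0.18 * 2.091 = 0.37638
theta = 0.37638 / (1 + 0.37638) = 0.37638 / 1.37638
theta = 0.2735

0.2735


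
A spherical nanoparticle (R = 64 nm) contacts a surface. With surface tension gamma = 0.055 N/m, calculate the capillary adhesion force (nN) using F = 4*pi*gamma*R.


Convert radius: R = 64 nm = 6.4e-08 m
F = 4 * pi * gamma * R
F = 4 * pi * 0.055 * 6.4e-08
F = 4.42336e-08 N = 44.2336 nN

44.2336


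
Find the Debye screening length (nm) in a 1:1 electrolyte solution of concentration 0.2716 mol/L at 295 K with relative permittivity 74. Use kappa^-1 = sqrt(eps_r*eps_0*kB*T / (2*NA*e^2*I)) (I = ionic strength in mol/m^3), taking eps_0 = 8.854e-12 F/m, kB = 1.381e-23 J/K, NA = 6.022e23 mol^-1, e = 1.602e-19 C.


Ionic strength I = 0.2716 * 1^2 * 1000 = 271.6 mol/m^3
kappa^-1 = sqrt(74 * 8.854e-12 * 1.381e-23 * 295 / (2 * 6.022e23 * (1.602e-19)^2 * 271.6))
kappa^-1 = 0.564 nm

0.564


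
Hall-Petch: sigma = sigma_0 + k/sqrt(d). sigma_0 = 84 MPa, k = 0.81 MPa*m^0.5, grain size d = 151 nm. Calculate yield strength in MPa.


d = 151 nm = 1.51e-07 m
sqrt(d) = 0.0003885872
Hall-Petch contribution = k / sqrt(d) = 0.81 / 0.0003885872 = 2084.5 MPa
sigma = sigma_0 + k/sqrt(d) = 84 + 2084.5 = 2168.5 MPa

2168.5


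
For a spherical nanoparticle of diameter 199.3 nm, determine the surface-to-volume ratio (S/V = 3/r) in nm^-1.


Radius r = 199.3/2 = 99.65 nm
S/V = 3 / r = 3 / 99.65
S/V = 0.0301 nm^-1

0.0301


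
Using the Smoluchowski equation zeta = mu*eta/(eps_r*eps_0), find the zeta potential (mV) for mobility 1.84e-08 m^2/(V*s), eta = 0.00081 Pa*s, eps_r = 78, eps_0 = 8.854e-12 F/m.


Smoluchowski equation: zeta = mu * eta / (eps_r * eps_0)
zeta = 1.84e-08 * 0.00081 / (78 * 8.854e-12)
zeta = 0.021581 V = 21.58 mV

21.58


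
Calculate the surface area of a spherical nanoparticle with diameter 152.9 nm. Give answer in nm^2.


Radius r = 152.9/2 = 76.45 nm
Surface area SA = 4 * pi * r^2
SA = 4 * pi * (76.45)^2
SA = 73445.44 nm^2

73445.44


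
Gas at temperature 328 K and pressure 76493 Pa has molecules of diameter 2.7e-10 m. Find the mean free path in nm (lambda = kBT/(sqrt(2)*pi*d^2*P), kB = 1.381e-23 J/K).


Mean free path: lambda = kB*T / (sqrt(2) * pi * d^2 * P)
lambda = 1.381e-23 * 328 / (sqrt(2) * pi * (2.7e-10)^2 * 76493)
lambda = 1.82833e-07 m
lambda = 182.83 nm

182.83


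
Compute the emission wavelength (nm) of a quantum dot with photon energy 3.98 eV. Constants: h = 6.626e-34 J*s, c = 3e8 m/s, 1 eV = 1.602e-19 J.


Convert energy: E = 3.98 eV = 3.98 * 1.602e-19 = 6.37596e-19 J
lambda = h*c / E = 6.626e-34 * 3e8 / 6.37596e-19
lambda = 3.11765e-07 m = 311.8 nm

311.8


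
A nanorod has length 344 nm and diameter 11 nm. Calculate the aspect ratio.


Aspect ratio AR = length / diameter
AR = 344 / 11
AR = 31.27

31.27


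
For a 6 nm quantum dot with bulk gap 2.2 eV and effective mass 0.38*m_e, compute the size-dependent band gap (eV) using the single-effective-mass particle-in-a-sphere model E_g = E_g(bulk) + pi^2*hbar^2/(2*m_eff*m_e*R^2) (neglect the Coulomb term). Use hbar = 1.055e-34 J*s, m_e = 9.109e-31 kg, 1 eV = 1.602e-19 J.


Radius R = 6/2 nm = 3e-09 m
Confinement energy dE = pi^2 * hbar^2 / (2 * m_eff * m_e * R^2)
dE = pi^2 * (1.055e-34)^2 / (2 * 0.38 * 9.109e-31 * (3e-09)^2) J, divided by 1.602e-19 J/eV
dE = 0.1101 eV
Total band gap = E_g(bulk) + dE = 2.2 + 0.1101 = 2.3101 eV

2.3101


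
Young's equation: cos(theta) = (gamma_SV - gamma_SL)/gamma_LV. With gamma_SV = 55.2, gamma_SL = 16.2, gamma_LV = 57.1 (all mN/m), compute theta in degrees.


cos(theta) = (gamma_SV - gamma_SL) / gamma_LV
cos(theta) = (55.2 - 16.2) / 57.1
cos(theta) = 0.683012
theta = arccos(0.683012) = 46.92 degrees

46.92


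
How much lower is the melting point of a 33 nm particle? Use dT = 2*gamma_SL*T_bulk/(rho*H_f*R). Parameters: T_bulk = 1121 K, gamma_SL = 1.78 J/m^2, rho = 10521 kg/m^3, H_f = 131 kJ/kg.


Radius R = 33/2 = 16.5 nm = 1.65e-08 m
Convert H_f = 131 kJ/kg = 131000 J/kg
dT = 2 * gamma_SL * T_bulk / (rho * H_f * R)
dT = 2 * 1.78 * 1121 / (10521 * 131000 * 1.65e-08)
dT = 175.5 K

175.5


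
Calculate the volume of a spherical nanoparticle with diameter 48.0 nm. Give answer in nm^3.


Radius r = 48.0/2 = 24 nm
Volume V = (4/3) * pi * r^3
V = (4/3) * pi * (24)^3
V = 57905.84 nm^3

57905.84


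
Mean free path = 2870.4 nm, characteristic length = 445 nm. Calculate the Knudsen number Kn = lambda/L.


Knudsen number Kn = lambda / L
Kn = 2870.4 / 445
Kn = 6.4503

6.4503


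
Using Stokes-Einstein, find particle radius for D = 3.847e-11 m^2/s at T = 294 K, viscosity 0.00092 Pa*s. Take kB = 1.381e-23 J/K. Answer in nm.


Stokes-Einstein: R = kB*T / (6*pi*eta*D)
R = 1.381e-23 * 294 / (6 * pi * 0.00092 * 3.847e-11)
R = 6.08597e-09 m = 6.09 nm

6.09


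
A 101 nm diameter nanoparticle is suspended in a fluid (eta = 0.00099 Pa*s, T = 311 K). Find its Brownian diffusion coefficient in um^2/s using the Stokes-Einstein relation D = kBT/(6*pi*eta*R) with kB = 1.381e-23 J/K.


Radius R = 101/2 = 50.5 nm = 5.05e-08 m
D = kB*T / (6*pi*eta*R)
D = 1.381e-23 * 311 / (6 * pi * 0.00099 * 5.05e-08)
D = 4.5575e-12 m^2/s = 4.557 um^2/s

4.557


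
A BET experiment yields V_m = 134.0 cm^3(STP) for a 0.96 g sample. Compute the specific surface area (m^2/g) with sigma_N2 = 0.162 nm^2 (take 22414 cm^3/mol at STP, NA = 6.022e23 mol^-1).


Number of moles in monolayer = V_m / 22414 = 134.0 / 22414 = 0.00597841
Number of molecules = moles * NA = 0.00597841 * 6.022e23
SA = molecules * sigma / mass
SA = (134.0 / 22414) * 6.022e23 * 0.162e-18 / 0.96
SA = 607.5 m^2/g

607.5


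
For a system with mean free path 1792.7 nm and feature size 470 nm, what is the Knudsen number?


Knudsen number Kn = lambda / L
Kn = 1792.7 / 470
Kn = 3.8143

3.8143


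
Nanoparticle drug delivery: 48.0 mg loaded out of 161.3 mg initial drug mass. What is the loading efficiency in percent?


Drug loading efficiency = (drug loaded / drug initial) * 100
DLE = 48.0 / 161.3 * 100
DLE = 0.2976 * 100
DLE = 29.76%

29.76


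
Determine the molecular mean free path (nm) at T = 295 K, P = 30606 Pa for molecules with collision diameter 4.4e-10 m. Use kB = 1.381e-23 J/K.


Mean free path: lambda = kB*T / (sqrt(2) * pi * d^2 * P)
lambda = 1.381e-23 * 295 / (sqrt(2) * pi * (4.4e-10)^2 * 30606)
lambda = 1.54753e-07 m
lambda = 154.75 nm

154.75


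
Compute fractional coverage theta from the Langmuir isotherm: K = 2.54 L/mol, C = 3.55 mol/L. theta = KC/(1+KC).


Langmuir isotherm: theta = K*C / (1 + K*C)
K*C = 2.54 * 3.55 = 9.017
theta = 9.017 / (1 + 9.017) = 9.017 / 10.017
theta = 0.9002

0.9002


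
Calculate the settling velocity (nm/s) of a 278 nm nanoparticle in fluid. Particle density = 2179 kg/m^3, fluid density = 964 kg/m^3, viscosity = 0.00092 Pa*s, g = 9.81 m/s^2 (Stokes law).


Radius R = 278/2 nm = 1.39e-07 m
Density difference = 2179 - 964 = 1215 kg/m^3
v = 2 * R^2 * (rho_p - rho_f) * g / (9 * eta)
v = 2 * (1.39e-07)^2 * 1215 * 9.81 / (9 * 0.00092)
v = 5.56256e-08 m/s = 55.6256 nm/s

55.6256


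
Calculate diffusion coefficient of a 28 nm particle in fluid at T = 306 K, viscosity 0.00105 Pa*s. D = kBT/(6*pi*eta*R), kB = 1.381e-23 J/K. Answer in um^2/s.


Radius R = 28/2 = 14 nm = 1.4e-08 m
D = kB*T / (6*pi*eta*R)
D = 1.381e-23 * 306 / (6 * pi * 0.00105 * 1.4e-08)
D = 1.52509e-11 m^2/s = 15.251 um^2/s

15.251


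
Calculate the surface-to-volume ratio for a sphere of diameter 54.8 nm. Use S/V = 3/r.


Radius r = 54.8/2 = 27.4 nm
S/V = 3 / r = 3 / 27.4
S/V = 0.1095 nm^-1

0.1095


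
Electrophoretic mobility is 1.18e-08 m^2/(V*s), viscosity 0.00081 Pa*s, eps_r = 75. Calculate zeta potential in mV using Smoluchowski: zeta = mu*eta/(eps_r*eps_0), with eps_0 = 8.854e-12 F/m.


Smoluchowski equation: zeta = mu * eta / (eps_r * eps_0)
zeta = 1.18e-08 * 0.00081 / (75 * 8.854e-12)
zeta = 0.014393 V = 14.39 mV

14.39


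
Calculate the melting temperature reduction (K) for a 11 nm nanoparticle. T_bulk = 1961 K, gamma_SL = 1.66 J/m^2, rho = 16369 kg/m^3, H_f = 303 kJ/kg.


Radius R = 11/2 = 5.5 nm = 5.5e-09 m
Convert H_f = 303 kJ/kg = 303000 J/kg
dT = 2 * gamma_SL * T_bulk / (rho * H_f * R)
dT = 2 * 1.66 * 1961 / (16369 * 303000 * 5.5e-09)
dT = 238.7 K

238.7


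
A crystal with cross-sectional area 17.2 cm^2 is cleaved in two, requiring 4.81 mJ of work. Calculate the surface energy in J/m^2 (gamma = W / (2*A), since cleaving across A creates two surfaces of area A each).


Convert: A = 17.2 cm^2 = 0.00172 m^2, W = 4.81 mJ = 0.00481 J
Cleaving exposes two faces of area A, so total new surface = 2*A and gamma = W / (2*A)
gamma = 0.00481 / (2 * 0.00172)
gamma = 1.398 J/m^2

1.398


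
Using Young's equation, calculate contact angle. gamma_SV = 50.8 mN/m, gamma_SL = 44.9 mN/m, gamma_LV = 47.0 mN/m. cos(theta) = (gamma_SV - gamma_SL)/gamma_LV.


cos(theta) = (gamma_SV - gamma_SL) / gamma_LV
cos(theta) = (50.8 - 44.9) / 47.0
cos(theta) = 0.125532
theta = arccos(0.125532) = 82.79 degrees

82.79


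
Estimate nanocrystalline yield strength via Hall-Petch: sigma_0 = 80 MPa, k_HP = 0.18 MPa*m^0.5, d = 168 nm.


d = 168 nm = 1.68e-07 m
sqrt(d) = 0.000409878
Hall-Petch contribution = k / sqrt(d) = 0.18 / 0.000409878 = 439.2 MPa
sigma = sigma_0 + k/sqrt(d) = 80 + 439.2 = 519.2 MPa

519.2


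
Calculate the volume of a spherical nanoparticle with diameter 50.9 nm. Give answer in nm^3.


Radius r = 50.9/2 = 25.45 nm
Volume V = (4/3) * pi * r^3
V = (4/3) * pi * (25.45)^3
V = 69048.14 nm^3

69048.14


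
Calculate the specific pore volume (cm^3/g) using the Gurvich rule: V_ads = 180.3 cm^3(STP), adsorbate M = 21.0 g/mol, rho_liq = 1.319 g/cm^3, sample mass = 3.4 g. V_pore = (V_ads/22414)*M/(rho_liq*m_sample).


Moles adsorbed n = V_ads / 22414 = 180.3 / 22414 = 8.044080e-03 mol
Liquid volume V_liq = n * M / rho_liq = 8.044080e-03 * 21.0 / 1.319 = 0.12807 cm^3
Specific pore volume V_pore = V_liq / m_sample = 0.12807 / 3.4
V_pore = 0.0377 cm^3/g

0.0377


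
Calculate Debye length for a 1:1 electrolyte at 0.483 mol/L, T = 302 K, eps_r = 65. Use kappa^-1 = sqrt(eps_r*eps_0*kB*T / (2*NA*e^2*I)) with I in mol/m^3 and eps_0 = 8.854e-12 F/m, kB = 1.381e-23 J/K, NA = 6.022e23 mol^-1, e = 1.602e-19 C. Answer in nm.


Ionic strength I = 0.483 * 1^2 * 1000 = 483 mol/m^3
kappa^-1 = sqrt(65 * 8.854e-12 * 1.381e-23 * 302 / (2 * 6.022e23 * (1.602e-19)^2 * 483))
kappa^-1 = 0.401 nm

0.401


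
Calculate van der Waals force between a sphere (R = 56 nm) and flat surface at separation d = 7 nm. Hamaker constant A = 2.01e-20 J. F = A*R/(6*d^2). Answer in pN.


Convert to SI: R = 56 nm = 5.6e-08 m, d = 7 nm = 7e-09 m
F = A * R / (6 * d^2)
F = 2.01e-20 * 5.6e-08 / (6 * (7e-09)^2)
F = 3.82857e-12 N = 3.829 pN

3.829


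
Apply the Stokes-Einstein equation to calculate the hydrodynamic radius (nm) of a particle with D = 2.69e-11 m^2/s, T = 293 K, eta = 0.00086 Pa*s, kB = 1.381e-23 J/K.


Stokes-Einstein: R = kB*T / (6*pi*eta*D)
R = 1.381e-23 * 293 / (6 * pi * 0.00086 * 2.69e-11)
R = 9.27918e-09 m = 9.28 nm

9.28


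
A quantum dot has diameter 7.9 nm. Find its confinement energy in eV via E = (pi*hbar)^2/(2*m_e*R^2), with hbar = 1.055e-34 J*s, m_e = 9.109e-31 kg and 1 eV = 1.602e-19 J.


Radius R = 7.9/2 = 3.95 nm = 3.95e-09 m
E = (pi * 1.055e-34)^2 / (2 * 9.109e-31 * (3.95e-09)^2)
E(J) = 3.86465e-21
E = E(J) / 1.602e-19 = 0.0241 eV

0.0241


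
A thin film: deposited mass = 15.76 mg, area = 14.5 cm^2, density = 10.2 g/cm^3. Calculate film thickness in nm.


Convert: m = 15.76 mg = 1.5760e-05 kg, A = 14.5 cm^2 = 1.4500e-03 m^2, rho = 10.2 g/cm^3 = 10200 kg/m^3
t = m / (A * rho)
t = 1.5760e-05 / (1.4500e-03 * 10200)
t = 1.0656e-06 m = 1065.6 nm

1065.6


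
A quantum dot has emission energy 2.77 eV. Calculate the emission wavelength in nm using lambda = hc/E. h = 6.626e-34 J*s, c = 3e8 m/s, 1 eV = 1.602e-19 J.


Convert energy: E = 2.77 eV = 2.77 * 1.602e-19 = 4.43754e-19 J
lambda = h*c / E = 6.626e-34 * 3e8 / 4.43754e-19
lambda = 4.47951e-07 m = 448.0 nm

448.0


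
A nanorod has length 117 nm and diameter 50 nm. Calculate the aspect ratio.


Aspect ratio AR = length / diameter
AR = 117 / 50
AR = 2.34

2.34


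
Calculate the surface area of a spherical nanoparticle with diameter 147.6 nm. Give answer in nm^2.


Radius r = 147.6/2 = 73.8 nm
Surface area SA = 4 * pi * r^2
SA = 4 * pi * (73.8)^2
SA = 68441.98 nm^2

68441.98


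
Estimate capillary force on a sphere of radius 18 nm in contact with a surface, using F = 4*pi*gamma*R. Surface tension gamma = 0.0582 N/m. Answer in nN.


Convert radius: R = 18 nm = 1.8e-08 m
F = 4 * pi * gamma * R
F = 4 * pi * 0.0582 * 1.8e-08
F = 1.31645e-08 N = 13.1645 nN

13.1645


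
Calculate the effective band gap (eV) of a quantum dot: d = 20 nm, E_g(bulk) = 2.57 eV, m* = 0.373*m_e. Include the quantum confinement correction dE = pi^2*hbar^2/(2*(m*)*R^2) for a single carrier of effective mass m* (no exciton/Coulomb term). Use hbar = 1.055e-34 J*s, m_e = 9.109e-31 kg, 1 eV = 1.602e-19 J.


Radius R = 20/2 nm = 1e-08 m
Confinement energy dE = pi^2 * hbar^2 / (2 * m_eff * m_e * R^2)
dE = pi^2 * (1.055e-34)^2 / (2 * 0.373 * 9.109e-31 * (1e-08)^2) J, divided by 1.602e-19 J/eV
dE = 0.0101 eV
Total band gap = E_g(bulk) + dE = 2.57 + 0.0101 = 2.5801 eV

2.5801


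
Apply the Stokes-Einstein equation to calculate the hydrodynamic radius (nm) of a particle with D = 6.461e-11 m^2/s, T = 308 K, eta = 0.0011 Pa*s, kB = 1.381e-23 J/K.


Stokes-Einstein: R = kB*T / (6*pi*eta*D)
R = 1.381e-23 * 308 / (6 * pi * 0.0011 * 6.461e-11)
R = 3.17505e-09 m = 3.18 nm

3.18


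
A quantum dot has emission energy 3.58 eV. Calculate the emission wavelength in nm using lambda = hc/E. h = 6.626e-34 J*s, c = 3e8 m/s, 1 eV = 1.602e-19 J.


Convert energy: E = 3.58 eV = 3.58 * 1.602e-19 = 5.73516e-19 J
lambda = h*c / E = 6.626e-34 * 3e8 / 5.73516e-19
lambda = 3.46599e-07 m = 346.6 nm

346.6


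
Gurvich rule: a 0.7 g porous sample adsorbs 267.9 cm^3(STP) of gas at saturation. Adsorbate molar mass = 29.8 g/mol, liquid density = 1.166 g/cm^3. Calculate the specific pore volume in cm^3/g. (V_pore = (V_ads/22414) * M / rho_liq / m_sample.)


Moles adsorbed n = V_ads / 22414 = 267.9 / 22414 = 1.195235e-02 mol
Liquid volume V_liq = n * M / rho_liq = 1.195235e-02 * 29.8 / 1.166 = 0.30547 cm^3
Specific pore volume V_pore = V_liq / m_sample = 0.30547 / 0.7
V_pore = 0.4364 cm^3/g

0.4364


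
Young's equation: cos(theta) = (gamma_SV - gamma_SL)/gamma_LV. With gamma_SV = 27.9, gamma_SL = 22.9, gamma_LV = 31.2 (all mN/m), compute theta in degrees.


cos(theta) = (gamma_SV - gamma_SL) / gamma_LV
cos(theta) = (27.9 - 22.9) / 31.2
cos(theta) = 0.160256
theta = arccos(0.160256) = 80.78 degrees

80.78


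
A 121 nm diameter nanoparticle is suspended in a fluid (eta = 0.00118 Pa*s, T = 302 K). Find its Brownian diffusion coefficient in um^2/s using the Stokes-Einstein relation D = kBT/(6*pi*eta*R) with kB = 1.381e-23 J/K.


Radius R = 121/2 = 60.5 nm = 6.05e-08 m
D = kB*T / (6*pi*eta*R)
D = 1.381e-23 * 302 / (6 * pi * 0.00118 * 6.05e-08)
D = 3.09929e-12 m^2/s = 3.099 um^2/s

3.099


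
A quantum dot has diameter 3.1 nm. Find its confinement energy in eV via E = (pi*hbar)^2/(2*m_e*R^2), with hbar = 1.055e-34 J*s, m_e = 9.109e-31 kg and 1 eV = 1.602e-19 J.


Radius R = 3.1/2 = 1.55 nm = 1.55e-09 m
E = (pi * 1.055e-34)^2 / (2 * 9.109e-31 * (1.55e-09)^2)
E(J) = 2.50981e-20
E = E(J) / 1.602e-19 = 0.1567 eV

0.1567


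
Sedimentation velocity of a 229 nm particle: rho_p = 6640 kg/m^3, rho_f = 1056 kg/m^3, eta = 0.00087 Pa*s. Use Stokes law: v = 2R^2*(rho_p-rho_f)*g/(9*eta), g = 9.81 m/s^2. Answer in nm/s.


Radius R = 229/2 nm = 1.145e-07 m
Density difference = 6640 - 1056 = 5584 kg/m^3
v = 2 * R^2 * (rho_p - rho_f) * g / (9 * eta)
v = 2 * (1.145e-07)^2 * 5584 * 9.81 / (9 * 0.00087)
v = 1.8344e-07 m/s = 183.4398 nm/s

183.4398


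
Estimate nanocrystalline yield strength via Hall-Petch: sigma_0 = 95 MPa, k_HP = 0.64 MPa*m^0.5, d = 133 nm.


d = 133 nm = 1.33e-07 m
sqrt(d) = 0.0003646917
Hall-Petch contribution = k / sqrt(d) = 0.64 / 0.0003646917 = 1754.9 MPa
sigma = sigma_0 + k/sqrt(d) = 95 + 1754.9 = 1849.9 MPa

1849.9


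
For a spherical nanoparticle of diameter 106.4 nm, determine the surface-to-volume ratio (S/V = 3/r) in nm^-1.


Radius r = 106.4/2 = 53.2 nm
S/V = 3 / r = 3 / 53.2
S/V = 0.0564 nm^-1

0.0564


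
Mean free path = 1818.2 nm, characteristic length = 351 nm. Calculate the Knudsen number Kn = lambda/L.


Knudsen number Kn = lambda / L
Kn = 1818.2 / 351
Kn = 5.1801

5.1801


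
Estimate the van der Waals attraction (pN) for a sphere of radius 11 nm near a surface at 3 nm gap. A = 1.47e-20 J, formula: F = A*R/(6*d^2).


Convert to SI: R = 11 nm = 1.1e-08 m, d = 3 nm = 3e-09 m
F = A * R / (6 * d^2)
F = 1.47e-20 * 1.1e-08 / (6 * (3e-09)^2)
F = 2.99444e-12 N = 2.994 pN

2.994


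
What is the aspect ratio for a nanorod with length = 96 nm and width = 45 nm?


Aspect ratio AR = length / diameter
AR = 96 / 45
AR = 2.13

2.13


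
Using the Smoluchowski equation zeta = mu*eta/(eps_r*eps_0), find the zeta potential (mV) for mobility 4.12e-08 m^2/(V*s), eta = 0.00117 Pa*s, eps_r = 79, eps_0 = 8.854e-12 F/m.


Smoluchowski equation: zeta = mu * eta / (eps_r * eps_0)
zeta = 4.12e-08 * 0.00117 / (79 * 8.854e-12)
zeta = 0.068915 V = 68.92 mV

68.92


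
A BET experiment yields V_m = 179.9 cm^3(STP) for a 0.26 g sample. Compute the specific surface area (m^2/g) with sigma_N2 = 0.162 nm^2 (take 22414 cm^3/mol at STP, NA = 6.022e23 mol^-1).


Number of moles in monolayer = V_m / 22414 = 179.9 / 22414 = 0.00802623
Number of molecules = moles * NA = 0.00802623 * 6.022e23
SA = molecules * sigma / mass
SA = (179.9 / 22414) * 6.022e23 * 0.162e-18 / 0.26
SA = 3011.6 m^2/g

3011.6


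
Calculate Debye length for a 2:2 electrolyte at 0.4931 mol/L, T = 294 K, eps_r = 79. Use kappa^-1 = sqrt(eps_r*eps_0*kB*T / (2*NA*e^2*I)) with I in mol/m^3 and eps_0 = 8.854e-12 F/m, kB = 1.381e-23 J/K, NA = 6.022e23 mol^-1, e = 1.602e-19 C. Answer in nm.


Ionic strength I = 0.4931 * 2^2 * 1000 = 1972.4 mol/m^3
kappa^-1 = sqrt(79 * 8.854e-12 * 1.381e-23 * 294 / (2 * 6.022e23 * (1.602e-19)^2 * 1972.4))
kappa^-1 = 0.216 nm

0.216


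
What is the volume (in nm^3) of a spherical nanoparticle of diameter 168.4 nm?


Radius r = 168.4/2 = 84.2 nm
Volume V = (4/3) * pi * r^3
V = (4/3) * pi * (84.2)^3
V = 2500488.63 nm^3

2500488.63


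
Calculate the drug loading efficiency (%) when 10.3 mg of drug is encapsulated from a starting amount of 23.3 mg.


Drug loading efficiency = (drug loaded / drug initial) * 100
DLE = 10.3 / 23.3 * 100
DLE = 0.4421 * 100
DLE = 44.21%

44.21


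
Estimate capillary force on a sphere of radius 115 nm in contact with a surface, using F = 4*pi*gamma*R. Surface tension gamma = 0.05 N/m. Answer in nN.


Convert radius: R = 115 nm = 1.15e-07 m
F = 4 * pi * gamma * R
F = 4 * pi * 0.05 * 1.15e-07
F = 7.22566e-08 N = 72.2566 nN

72.2566


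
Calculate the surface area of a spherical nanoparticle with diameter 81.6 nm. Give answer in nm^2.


Radius r = 81.6/2 = 40.8 nm
Surface area SA = 4 * pi * r^2
SA = 4 * pi * (40.8)^2
SA = 20918.48 nm^2

20918.48


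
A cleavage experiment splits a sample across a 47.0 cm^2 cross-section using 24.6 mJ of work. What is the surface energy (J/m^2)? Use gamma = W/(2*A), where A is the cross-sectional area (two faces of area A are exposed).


Convert: A = 47.0 cm^2 = 0.0047 m^2, W = 24.6 mJ = 0.0246 J
Cleaving exposes two faces of area A, so total new surface = 2*A and gamma = W / (2*A)
gamma = 0.0246 / (2 * 0.0047)
gamma = 2.617 J/m^2

2.617


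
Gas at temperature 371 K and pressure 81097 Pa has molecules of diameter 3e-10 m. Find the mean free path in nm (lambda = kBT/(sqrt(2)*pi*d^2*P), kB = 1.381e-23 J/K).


Mean free path: lambda = kB*T / (sqrt(2) * pi * d^2 * P)
lambda = 1.381e-23 * 371 / (sqrt(2) * pi * (3e-10)^2 * 81097)
lambda = 1.57999e-07 m
lambda = 158.0 nm

158.0


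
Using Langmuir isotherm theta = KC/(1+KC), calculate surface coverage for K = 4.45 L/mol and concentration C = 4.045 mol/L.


Langmuir isotherm: theta = K*C / (1 + K*C)
K*C = 4.45 * 4.045 = 18.00025
theta = 18.00025 / (1 + 18.00025) = 18.00025 / 19.00025
theta = 0.9474

0.9474


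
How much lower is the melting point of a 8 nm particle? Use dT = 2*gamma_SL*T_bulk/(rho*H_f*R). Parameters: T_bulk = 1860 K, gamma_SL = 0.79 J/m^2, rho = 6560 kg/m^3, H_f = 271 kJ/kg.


Radius R = 8/2 = 4 nm = 4e-09 m
Convert H_f = 271 kJ/kg = 271000 J/kg
dT = 2 * gamma_SL * T_bulk / (rho * H_f * R)
dT = 2 * 0.79 * 1860 / (6560 * 271000 * 4e-09)
dT = 413.3 K

413.3


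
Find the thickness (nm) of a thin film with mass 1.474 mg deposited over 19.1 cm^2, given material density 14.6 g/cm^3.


Convert: m = 1.474 mg = 1.4740e-06 kg, A = 19.1 cm^2 = 1.9100e-03 m^2, rho = 14.6 g/cm^3 = 14600 kg/m^3
t = m / (A * rho)
t = 1.4740e-06 / (1.9100e-03 * 14600)
t = 5.2858e-08 m = 52.9 nm

52.9


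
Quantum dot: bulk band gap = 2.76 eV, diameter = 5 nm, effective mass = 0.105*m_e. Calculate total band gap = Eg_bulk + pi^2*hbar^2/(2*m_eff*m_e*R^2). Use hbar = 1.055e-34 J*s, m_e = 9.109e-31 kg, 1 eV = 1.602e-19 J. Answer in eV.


Radius R = 5/2 nm = 2.5e-09 m
Confinement energy dE = pi^2 * hbar^2 / (2 * m_eff * m_e * R^2)
dE = pi^2 * (1.055e-34)^2 / (2 * 0.105 * 9.109e-31 * (2.5e-09)^2) J, divided by 1.602e-19 J/eV
dE = 0.5736 eV
Total band gap = E_g(bulk) + dE = 2.76 + 0.5736 = 3.3336 eV

3.3336


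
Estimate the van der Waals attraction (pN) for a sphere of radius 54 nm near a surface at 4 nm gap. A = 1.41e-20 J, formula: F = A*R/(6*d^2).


Convert to SI: R = 54 nm = 5.4e-08 m, d = 4 nm = 4e-09 m
F = A * R / (6 * d^2)
F = 1.41e-20 * 5.4e-08 / (6 * (4e-09)^2)
F = 7.93125e-12 N = 7.931 pN

7.931


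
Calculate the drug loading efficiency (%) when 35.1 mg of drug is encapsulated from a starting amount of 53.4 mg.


Drug loading efficiency = (drug loaded / drug initial) * 100
DLE = 35.1 / 53.4 * 100
DLE = 0.6573 * 100
DLE = 65.73%

65.73


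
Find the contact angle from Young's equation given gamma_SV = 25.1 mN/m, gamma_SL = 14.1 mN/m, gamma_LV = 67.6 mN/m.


cos(theta) = (gamma_SV - gamma_SL) / gamma_LV
cos(theta) = (25.1 - 14.1) / 67.6
cos(theta) = 0.162722
theta = arccos(0.162722) = 80.64 degrees

80.64


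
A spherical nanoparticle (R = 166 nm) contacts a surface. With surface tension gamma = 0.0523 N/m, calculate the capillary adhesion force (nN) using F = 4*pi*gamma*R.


Convert radius: R = 166 nm = 1.66e-07 m
F = 4 * pi * gamma * R
F = 4 * pi * 0.0523 * 1.66e-07
F = 1.09099e-07 N = 109.0987 nN

109.0987


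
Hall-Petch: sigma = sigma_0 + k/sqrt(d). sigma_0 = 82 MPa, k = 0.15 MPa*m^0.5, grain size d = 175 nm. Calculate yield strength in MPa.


d = 175 nm = 1.75e-07 m
sqrt(d) = 0.00041833
Hall-Petch contribution = k / sqrt(d) = 0.15 / 0.00041833 = 358.6 MPa
sigma = sigma_0 + k/sqrt(d) = 82 + 358.6 = 440.6 MPa

440.6


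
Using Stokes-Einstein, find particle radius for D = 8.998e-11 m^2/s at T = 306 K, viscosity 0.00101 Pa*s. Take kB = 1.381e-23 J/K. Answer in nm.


Stokes-Einstein: R = kB*T / (6*pi*eta*D)
R = 1.381e-23 * 306 / (6 * pi * 0.00101 * 8.998e-11)
R = 2.46687e-09 m = 2.47 nm

2.47


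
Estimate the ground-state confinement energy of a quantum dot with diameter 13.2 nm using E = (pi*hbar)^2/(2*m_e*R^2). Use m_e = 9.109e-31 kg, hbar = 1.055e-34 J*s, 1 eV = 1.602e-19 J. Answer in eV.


Radius R = 13.2/2 = 6.6 nm = 6.6e-09 m
E = (pi * 1.055e-34)^2 / (2 * 9.109e-31 * (6.6e-09)^2)
E(J) = 1.38425e-21
E = E(J) / 1.602e-19 = 0.0086 eV

0.0086


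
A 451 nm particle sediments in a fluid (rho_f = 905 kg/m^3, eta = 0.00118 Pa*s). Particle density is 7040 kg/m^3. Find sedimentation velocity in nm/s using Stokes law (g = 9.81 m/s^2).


Radius R = 451/2 nm = 2.255e-07 m
Density difference = 7040 - 905 = 6135 kg/m^3
v = 2 * R^2 * (rho_p - rho_f) * g / (9 * eta)
v = 2 * (2.255e-07)^2 * 6135 * 9.81 / (9 * 0.00118)
v = 5.76344e-07 m/s = 576.3445 nm/s

576.3445


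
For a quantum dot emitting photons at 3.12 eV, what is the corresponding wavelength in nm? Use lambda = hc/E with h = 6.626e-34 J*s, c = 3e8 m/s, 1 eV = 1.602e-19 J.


Convert energy: E = 3.12 eV = 3.12 * 1.602e-19 = 4.99824e-19 J
lambda = h*c / E = 6.626e-34 * 3e8 / 4.99824e-19
lambda = 3.977e-07 m = 397.7 nm

397.7


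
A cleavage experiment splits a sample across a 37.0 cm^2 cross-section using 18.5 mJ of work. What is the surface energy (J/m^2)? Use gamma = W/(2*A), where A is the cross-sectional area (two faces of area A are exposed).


Convert: A = 37.0 cm^2 = 0.0037 m^2, W = 18.5 mJ = 0.0185 J
Cleaving exposes two faces of area A, so total new surface = 2*A and gamma = W / (2*A)
gamma = 0.0185 / (2 * 0.0037)
gamma = 2.5 J/m^2

2.5


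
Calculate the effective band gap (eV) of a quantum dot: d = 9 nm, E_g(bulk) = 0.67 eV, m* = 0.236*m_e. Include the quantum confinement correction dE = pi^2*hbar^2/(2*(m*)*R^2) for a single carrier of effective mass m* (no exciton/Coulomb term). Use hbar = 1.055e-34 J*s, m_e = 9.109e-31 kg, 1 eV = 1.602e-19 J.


Radius R = 9/2 nm = 4.5e-09 m
Confinement energy dE = pi^2 * hbar^2 / (2 * m_eff * m_e * R^2)
dE = pi^2 * (1.055e-34)^2 / (2 * 0.236 * 9.109e-31 * (4.5e-09)^2) J, divided by 1.602e-19 J/eV
dE = 0.0788 eV
Total band gap = E_g(bulk) + dE = 0.67 + 0.0788 = 0.7488 eV

0.7488


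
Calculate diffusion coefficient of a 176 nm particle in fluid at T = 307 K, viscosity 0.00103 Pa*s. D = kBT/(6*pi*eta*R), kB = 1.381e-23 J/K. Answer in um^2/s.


Radius R = 176/2 = 88 nm = 8.8e-08 m
D = kB*T / (6*pi*eta*R)
D = 1.381e-23 * 307 / (6 * pi * 0.00103 * 8.8e-08)
D = 2.48148e-12 m^2/s = 2.481 um^2/s

2.481


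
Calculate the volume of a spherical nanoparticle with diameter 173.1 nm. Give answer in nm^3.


Radius r = 173.1/2 = 86.55 nm
Volume V = (4/3) * pi * r^3
V = (4/3) * pi * (86.55)^3
V = 2715750.24 nm^3

2715750.24


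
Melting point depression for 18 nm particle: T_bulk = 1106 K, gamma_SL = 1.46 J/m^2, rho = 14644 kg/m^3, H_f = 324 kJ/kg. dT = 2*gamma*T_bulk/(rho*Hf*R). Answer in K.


Radius R = 18/2 = 9 nm = 9e-09 m
Convert H_f = 324 kJ/kg = 324000 J/kg
dT = 2 * gamma_SL * T_bulk / (rho * H_f * R)
dT = 2 * 1.46 * 1106 / (14644 * 324000 * 9e-09)
dT = 75.6 K

75.6


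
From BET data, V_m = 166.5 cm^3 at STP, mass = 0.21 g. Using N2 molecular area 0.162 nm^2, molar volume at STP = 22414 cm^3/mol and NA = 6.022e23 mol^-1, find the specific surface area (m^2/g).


Number of moles in monolayer = V_m / 22414 = 166.5 / 22414 = 0.00742839
Number of molecules = moles * NA = 0.00742839 * 6.022e23
SA = molecules * sigma / mass
SA = (166.5 / 22414) * 6.022e23 * 0.162e-18 / 0.21
SA = 3450.9 m^2/g

3450.9


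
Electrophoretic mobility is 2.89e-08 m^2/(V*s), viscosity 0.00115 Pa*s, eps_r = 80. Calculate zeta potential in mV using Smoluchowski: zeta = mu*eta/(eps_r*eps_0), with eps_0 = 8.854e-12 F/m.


Smoluchowski equation: zeta = mu * eta / (eps_r * eps_0)
zeta = 2.89e-08 * 0.00115 / (80 * 8.854e-12)
zeta = 0.046921 V = 46.92 mV

46.92


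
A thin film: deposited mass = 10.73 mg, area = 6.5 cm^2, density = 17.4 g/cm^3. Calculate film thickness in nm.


Convert: m = 10.73 mg = 1.0730e-05 kg, A = 6.5 cm^2 = 6.5000e-04 m^2, rho = 17.4 g/cm^3 = 17400 kg/m^3
t = m / (A * rho)
t = 1.0730e-05 / (6.5000e-04 * 17400)
t = 9.4872e-07 m = 948.7 nm

948.7


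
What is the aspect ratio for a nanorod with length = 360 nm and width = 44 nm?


Aspect ratio AR = length / diameter
AR = 360 / 44
AR = 8.18

8.18


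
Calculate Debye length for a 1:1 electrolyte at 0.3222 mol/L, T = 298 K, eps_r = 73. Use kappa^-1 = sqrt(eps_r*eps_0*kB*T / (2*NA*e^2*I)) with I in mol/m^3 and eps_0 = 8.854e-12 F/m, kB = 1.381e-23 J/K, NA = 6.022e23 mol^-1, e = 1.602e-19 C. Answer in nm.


Ionic strength I = 0.3222 * 1^2 * 1000 = 322.2 mol/m^3
kappa^-1 = sqrt(73 * 8.854e-12 * 1.381e-23 * 298 / (2 * 6.022e23 * (1.602e-19)^2 * 322.2))
kappa^-1 = 0.517 nm

0.517


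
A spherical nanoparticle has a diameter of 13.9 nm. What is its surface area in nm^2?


Radius r = 13.9/2 = 6.95 nm
Surface area SA = 4 * pi * r^2
SA = 4 * pi * (6.95)^2
SA = 606.99 nm^2

606.99


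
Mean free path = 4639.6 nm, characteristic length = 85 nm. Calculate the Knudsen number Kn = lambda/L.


Knudsen number Kn = lambda / L
Kn = 4639.6 / 85
Kn = 54.5835

54.5835


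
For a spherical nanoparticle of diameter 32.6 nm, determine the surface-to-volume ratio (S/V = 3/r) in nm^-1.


Radius r = 32.6/2 = 16.3 nm
S/V = 3 / r = 3 / 16.3
S/V = 0.184 nm^-1

0.184


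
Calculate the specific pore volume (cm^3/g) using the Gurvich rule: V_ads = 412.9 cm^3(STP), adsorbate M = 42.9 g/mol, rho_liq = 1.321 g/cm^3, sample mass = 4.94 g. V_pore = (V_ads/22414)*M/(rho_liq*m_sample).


Moles adsorbed n = V_ads / 22414 = 412.9 / 22414 = 1.842152e-02 mol
Liquid volume V_liq = n * M / rho_liq = 1.842152e-02 * 42.9 / 1.321 = 0.59825 cm^3
Specific pore volume V_pore = V_liq / m_sample = 0.59825 / 4.94
V_pore = 0.1211 cm^3/g

0.1211


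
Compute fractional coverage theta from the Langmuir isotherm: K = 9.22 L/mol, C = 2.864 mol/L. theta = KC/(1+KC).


Langmuir isotherm: theta = K*C / (1 + K*C)
K*C = 9.22 * 2.864 = 26.40608
theta = 26.40608 / (1 + 26.40608) = 26.40608 / 27.40608
theta = 0.9635

0.9635


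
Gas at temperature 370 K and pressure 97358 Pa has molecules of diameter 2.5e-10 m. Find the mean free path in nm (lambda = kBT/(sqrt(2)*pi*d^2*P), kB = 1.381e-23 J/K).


Mean free path: lambda = kB*T / (sqrt(2) * pi * d^2 * P)
lambda = 1.381e-23 * 370 / (sqrt(2) * pi * (2.5e-10)^2 * 97358)
lambda = 1.89007e-07 m
lambda = 189.01 nm

189.01


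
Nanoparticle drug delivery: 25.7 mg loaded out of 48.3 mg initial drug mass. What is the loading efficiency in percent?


Drug loading efficiency = (drug loaded / drug initial) * 100
DLE = 25.7 / 48.3 * 100
DLE = 0.5321 * 100
DLE = 53.21%

53.21


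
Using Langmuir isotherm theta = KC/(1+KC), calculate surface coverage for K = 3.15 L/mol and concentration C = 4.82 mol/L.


Langmuir isotherm: theta = K*C / (1 + K*C)
K*C = 3.15 * 4.82 = 15.183
theta = 15.183 / (1 + 15.183) = 15.183 / 16.183
theta = 0.9382

0.9382


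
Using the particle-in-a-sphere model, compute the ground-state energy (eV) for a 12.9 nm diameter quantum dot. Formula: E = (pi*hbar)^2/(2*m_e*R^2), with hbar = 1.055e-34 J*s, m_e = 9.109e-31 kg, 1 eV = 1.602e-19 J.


Radius R = 12.9/2 = 6.45 nm = 6.45e-09 m
E = (pi * 1.055e-34)^2 / (2 * 9.109e-31 * (6.45e-09)^2)
E(J) = 1.44939e-21
E = E(J) / 1.602e-19 = 0.009 eV

0.009


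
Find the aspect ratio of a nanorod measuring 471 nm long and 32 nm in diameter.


Aspect ratio AR = length / diameter
AR = 471 / 32
AR = 14.72

14.72


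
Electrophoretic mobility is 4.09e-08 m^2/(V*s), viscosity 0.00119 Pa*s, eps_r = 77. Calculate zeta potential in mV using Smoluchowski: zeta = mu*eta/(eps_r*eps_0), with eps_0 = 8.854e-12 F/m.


Smoluchowski equation: zeta = mu * eta / (eps_r * eps_0)
zeta = 4.09e-08 * 0.00119 / (77 * 8.854e-12)
zeta = 0.07139 V = 71.39 mV

71.39


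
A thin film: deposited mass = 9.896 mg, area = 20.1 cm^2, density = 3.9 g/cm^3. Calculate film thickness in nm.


Convert: m = 9.896 mg = 9.8960e-06 kg, A = 20.1 cm^2 = 2.0100e-03 m^2, rho = 3.9 g/cm^3 = 3900 kg/m^3
t = m / (A * rho)
t = 9.8960e-06 / (2.0100e-03 * 3900)
t = 1.2624e-06 m = 1262.4 nm

1262.4


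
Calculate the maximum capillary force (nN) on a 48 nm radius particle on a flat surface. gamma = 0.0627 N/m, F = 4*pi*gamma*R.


Convert radius: R = 48 nm = 4.8e-08 m
F = 4 * pi * gamma * R
F = 4 * pi * 0.0627 * 4.8e-08
F = 3.78197e-08 N = 37.8197 nN

37.8197


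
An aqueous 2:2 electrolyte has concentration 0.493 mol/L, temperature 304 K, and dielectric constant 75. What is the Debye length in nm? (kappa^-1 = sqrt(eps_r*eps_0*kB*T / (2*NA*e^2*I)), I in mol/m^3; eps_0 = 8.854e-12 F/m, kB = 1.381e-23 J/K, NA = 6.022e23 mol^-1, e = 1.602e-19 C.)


Ionic strength I = 0.493 * 2^2 * 1000 = 1972 mol/m^3
kappa^-1 = sqrt(75 * 8.854e-12 * 1.381e-23 * 304 / (2 * 6.022e23 * (1.602e-19)^2 * 1972))
kappa^-1 = 0.214 nm

0.214


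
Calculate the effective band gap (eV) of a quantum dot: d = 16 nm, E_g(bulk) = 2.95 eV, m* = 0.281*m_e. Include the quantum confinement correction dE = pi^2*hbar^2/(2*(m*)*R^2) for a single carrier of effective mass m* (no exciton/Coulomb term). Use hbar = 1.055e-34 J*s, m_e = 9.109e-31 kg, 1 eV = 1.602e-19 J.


Radius R = 16/2 nm = 8e-09 m
Confinement energy dE = pi^2 * hbar^2 / (2 * m_eff * m_e * R^2)
dE = pi^2 * (1.055e-34)^2 / (2 * 0.281 * 9.109e-31 * (8e-09)^2) J, divided by 1.602e-19 J/eV
dE = 0.0209 eV
Total band gap = E_g(bulk) + dE = 2.95 + 0.0209 = 2.9709 eV

2.9709


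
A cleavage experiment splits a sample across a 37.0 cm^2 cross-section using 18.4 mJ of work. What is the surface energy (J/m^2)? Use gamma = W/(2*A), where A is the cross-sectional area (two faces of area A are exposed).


Convert: A = 37.0 cm^2 = 0.0037 m^2, W = 18.4 mJ = 0.0184 J
Cleaving exposes two faces of area A, so total new surface = 2*A and gamma = W / (2*A)
gamma = 0.0184 / (2 * 0.0037)
gamma = 2.486 J/m^2

2.486


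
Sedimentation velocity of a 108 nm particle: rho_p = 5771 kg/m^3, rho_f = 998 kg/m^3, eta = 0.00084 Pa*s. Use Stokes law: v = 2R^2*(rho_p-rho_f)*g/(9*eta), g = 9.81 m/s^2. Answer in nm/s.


Radius R = 108/2 nm = 5.4e-08 m
Density difference = 5771 - 998 = 4773 kg/m^3
v = 2 * R^2 * (rho_p - rho_f) * g / (9 * eta)
v = 2 * (5.4e-08)^2 * 4773 * 9.81 / (9 * 0.00084)
v = 3.61207e-08 m/s = 36.1207 nm/s

36.1207


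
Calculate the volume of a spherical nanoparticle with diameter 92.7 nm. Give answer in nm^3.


Radius r = 92.7/2 = 46.35 nm
Volume V = (4/3) * pi * r^3
V = (4/3) * pi * (46.35)^3
V = 417097.73 nm^3

417097.73


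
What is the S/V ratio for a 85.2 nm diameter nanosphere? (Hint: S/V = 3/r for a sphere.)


Radius r = 85.2/2 = 42.6 nm
S/V = 3 / r = 3 / 42.6
S/V = 0.0704 nm^-1

0.0704


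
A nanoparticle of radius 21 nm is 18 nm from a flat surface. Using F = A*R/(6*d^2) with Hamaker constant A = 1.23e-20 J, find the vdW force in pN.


Convert to SI: R = 21 nm = 2.1e-08 m, d = 18 nm = 1.8e-08 m
F = A * R / (6 * d^2)
F = 1.23e-20 * 2.1e-08 / (6 * (1.8e-08)^2)
F = 1.3287e-13 N = 0.133 pN

0.133


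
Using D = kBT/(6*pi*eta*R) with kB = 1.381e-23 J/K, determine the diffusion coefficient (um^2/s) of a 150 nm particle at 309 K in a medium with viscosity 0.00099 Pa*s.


Radius R = 150/2 = 75 nm = 7.5e-08 m
D = kB*T / (6*pi*eta*R)
D = 1.381e-23 * 309 / (6 * pi * 0.00099 * 7.5e-08)
D = 3.04898e-12 m^2/s = 3.049 um^2/s

3.049


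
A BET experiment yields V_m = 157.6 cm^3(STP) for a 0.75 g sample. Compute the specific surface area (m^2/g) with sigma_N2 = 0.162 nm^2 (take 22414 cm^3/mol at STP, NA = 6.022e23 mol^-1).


Number of moles in monolayer = V_m / 22414 = 157.6 / 22414 = 0.00703132
Number of molecules = moles * NA = 0.00703132 * 6.022e23
SA = molecules * sigma / mass
SA = (157.6 / 22414) * 6.022e23 * 0.162e-18 / 0.75
SA = 914.6 m^2/g

914.6


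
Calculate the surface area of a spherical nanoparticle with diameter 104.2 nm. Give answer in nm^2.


Radius r = 104.2/2 = 52.1 nm
Surface area SA = 4 * pi * r^2
SA = 4 * pi * (52.1)^2
SA = 34110.28 nm^2

34110.28


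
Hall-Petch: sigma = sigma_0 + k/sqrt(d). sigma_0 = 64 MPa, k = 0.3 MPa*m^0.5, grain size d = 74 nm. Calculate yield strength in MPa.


d = 74 nm = 7.4e-08 m
sqrt(d) = 0.0002720294
Hall-Petch contribution = k / sqrt(d) = 0.3 / 0.0002720294 = 1102.8 MPa
sigma = sigma_0 + k/sqrt(d) = 64 + 1102.8 = 1166.8 MPa

1166.8


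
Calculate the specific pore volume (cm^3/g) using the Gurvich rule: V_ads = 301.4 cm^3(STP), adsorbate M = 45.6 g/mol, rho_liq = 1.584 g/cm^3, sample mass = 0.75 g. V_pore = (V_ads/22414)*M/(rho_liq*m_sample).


Moles adsorbed n = V_ads / 22414 = 301.4 / 22414 = 1.344695e-02 mol
Liquid volume V_liq = n * M / rho_liq = 1.344695e-02 * 45.6 / 1.584 = 0.38711 cm^3
Specific pore volume V_pore = V_liq / m_sample = 0.38711 / 0.75
V_pore = 0.5161 cm^3/g

0.5161


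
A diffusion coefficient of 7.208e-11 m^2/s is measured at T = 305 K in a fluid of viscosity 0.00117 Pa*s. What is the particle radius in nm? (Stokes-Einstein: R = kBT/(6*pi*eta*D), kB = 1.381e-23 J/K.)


Stokes-Einstein: R = kB*T / (6*pi*eta*D)
R = 1.381e-23 * 305 / (6 * pi * 0.00117 * 7.208e-11)
R = 2.64967e-09 m = 2.65 nm

2.65
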